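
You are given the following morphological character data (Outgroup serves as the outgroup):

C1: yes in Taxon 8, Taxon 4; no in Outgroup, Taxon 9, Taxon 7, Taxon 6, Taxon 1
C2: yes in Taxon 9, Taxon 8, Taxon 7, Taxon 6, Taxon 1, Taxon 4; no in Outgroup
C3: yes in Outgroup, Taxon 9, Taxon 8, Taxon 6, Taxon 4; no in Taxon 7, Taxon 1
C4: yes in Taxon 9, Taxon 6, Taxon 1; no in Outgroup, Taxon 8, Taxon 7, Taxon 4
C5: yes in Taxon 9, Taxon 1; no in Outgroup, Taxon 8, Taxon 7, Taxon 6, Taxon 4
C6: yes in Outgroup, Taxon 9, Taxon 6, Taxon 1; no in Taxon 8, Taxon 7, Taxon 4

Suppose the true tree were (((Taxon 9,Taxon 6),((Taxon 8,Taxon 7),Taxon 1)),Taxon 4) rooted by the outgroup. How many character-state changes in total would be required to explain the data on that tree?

Map each character onto (((Taxon 9,Taxon 6),((Taxon 8,Taxon 7),Taxon 1)),Taxon 4) (rooted by Outgroup) and count the minimum state changes it requires (Fitch parsimony):
C1: 2; C2: 1; C3: 2; C4: 2; C5: 2; C6: 2.
Total tree length = 11.

11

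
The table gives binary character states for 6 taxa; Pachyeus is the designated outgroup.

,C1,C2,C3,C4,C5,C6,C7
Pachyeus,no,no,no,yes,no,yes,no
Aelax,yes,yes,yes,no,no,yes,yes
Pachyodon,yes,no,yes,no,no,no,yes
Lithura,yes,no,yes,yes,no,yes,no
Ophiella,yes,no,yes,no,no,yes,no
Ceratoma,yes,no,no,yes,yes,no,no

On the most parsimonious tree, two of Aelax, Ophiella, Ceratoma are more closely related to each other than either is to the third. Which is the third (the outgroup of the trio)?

Ceratoma

Character polarity is set by the outgroup: the derived state is whichever differs from the outgroup's state, so for C4, C6 the derived state is 'no', and for the remaining characters it is 'yes'.
C1 (derived state 'yes') is shared by all ingroup taxa — unites the whole ingroup.
C2: derived state 'yes' in Aelax only — an autapomorphy, so it tells us nothing about relationships among taxa.
C3 (derived state 'yes') is shared by Aelax, Lithura, Ophiella, and Pachyodon — a synapomorphy uniting that clade.
C4: derived state 'no' in Aelax, Ophiella, and Pachyodon only — synapomorphy for {Aelax, Ophiella, Pachyodon}.
C5 (derived state 'yes') is unique to Ceratoma (autapomorphy; uninformative for grouping).
C6 (state 'no') occurs in Ceratoma and Pachyodon but conflicts with the nesting implied by the other characters — most parsimoniously interpreted as homoplasy.
C7: derived state 'yes' in Aelax and Pachyodon only — synapomorphy for {Aelax, Pachyodon}.
Most parsimonious ingroup topology: ((((Aelax,Pachyodon),Ophiella),Lithura),Ceratoma).
Aelax and Ophiella share a more recent common ancestor with each other than either does with Ceratoma, so Ceratoma is the least closely related of the three.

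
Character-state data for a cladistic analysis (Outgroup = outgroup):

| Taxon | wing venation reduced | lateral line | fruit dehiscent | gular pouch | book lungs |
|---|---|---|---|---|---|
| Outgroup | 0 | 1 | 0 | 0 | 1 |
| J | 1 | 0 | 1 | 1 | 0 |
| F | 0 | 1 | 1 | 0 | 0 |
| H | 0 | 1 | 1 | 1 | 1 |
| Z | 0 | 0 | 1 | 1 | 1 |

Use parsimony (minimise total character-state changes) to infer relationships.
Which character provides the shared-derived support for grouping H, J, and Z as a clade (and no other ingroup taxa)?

Character polarity is set by the outgroup: the derived state is whichever differs from the outgroup's state, so for lateral line, book lungs the derived state is '0', and for the remaining characters it is '1'.
wing venation reduced (derived state '1') is unique to J (autapomorphy; uninformative for grouping).
lateral line: derived state '0' in J and Z only — synapomorphy for {J, Z}.
All ingroup taxa share the derived state '1' for fruit dehiscent; it defines the ingroup but does not resolve relationships within it.
gular pouch (derived state '1') is shared by H, J, and Z — a synapomorphy uniting that clade.
book lungs groups F and J, which is incompatible with the clades supported by the remaining characters; treating it as convergent (homoplasy) costs fewer steps than any alternative tree.
Most parsimonious ingroup topology: (((J,Z),H),F).
The clade {H, J, Z} is supported by gular pouch: its derived state '1' occurs in exactly those taxa and in no other taxon (including the outgroup).

gular pouch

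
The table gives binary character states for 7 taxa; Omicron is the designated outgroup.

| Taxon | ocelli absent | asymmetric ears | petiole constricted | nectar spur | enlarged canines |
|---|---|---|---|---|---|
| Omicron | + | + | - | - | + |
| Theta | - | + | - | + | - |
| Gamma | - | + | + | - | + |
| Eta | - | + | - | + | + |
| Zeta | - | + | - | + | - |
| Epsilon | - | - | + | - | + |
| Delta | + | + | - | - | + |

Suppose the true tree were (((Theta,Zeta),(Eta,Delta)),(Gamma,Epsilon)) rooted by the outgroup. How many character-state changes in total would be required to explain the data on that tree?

Map each character onto (((Theta,Zeta),(Eta,Delta)),(Gamma,Epsilon)) (rooted by Omicron) and count the minimum state changes it requires (Fitch parsimony):
ocelli absent: 2; asymmetric ears: 1; petiole constricted: 1; nectar spur: 2; enlarged canines: 1.
Total tree length = 7.

7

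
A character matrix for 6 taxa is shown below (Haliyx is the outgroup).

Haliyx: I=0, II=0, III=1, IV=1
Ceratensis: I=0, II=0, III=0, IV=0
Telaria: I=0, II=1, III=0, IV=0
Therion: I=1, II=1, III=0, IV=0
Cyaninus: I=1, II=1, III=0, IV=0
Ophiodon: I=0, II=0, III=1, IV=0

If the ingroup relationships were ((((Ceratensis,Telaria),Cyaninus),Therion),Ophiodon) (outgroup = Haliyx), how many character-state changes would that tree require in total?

Map each character onto ((((Ceratensis,Telaria),Cyaninus),Therion),Ophiodon) (rooted by Haliyx) and count the minimum state changes it requires (Fitch parsimony):
I: 2; II: 2; III: 1; IV: 1.
Total tree length = 6.

6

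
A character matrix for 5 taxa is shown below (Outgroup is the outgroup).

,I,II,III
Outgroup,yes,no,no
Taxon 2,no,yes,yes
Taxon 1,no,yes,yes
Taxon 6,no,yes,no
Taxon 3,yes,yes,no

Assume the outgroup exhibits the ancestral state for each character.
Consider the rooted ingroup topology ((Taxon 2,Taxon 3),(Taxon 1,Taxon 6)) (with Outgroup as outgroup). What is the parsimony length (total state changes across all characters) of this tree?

Map each character onto ((Taxon 2,Taxon 3),(Taxon 1,Taxon 6)) (rooted by Outgroup) and count the minimum state changes it requires (Fitch parsimony):
I: 2; II: 1; III: 2.
Total tree length = 5.

5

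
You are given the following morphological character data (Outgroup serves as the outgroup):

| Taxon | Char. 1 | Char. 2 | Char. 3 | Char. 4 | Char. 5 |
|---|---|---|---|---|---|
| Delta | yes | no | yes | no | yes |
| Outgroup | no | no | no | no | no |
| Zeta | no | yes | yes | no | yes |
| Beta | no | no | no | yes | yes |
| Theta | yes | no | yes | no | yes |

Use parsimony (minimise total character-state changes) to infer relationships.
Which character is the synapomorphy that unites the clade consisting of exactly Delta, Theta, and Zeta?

The outgroup has state 'no' for every character, so 'yes' is the derived state throughout.
Char. 1: derived state 'yes' in Delta and Theta only — synapomorphy for {Delta, Theta}.
Char. 2 (derived state 'yes') is unique to Zeta (autapomorphy; uninformative for grouping).
Char. 3: derived state 'yes' in Delta, Theta, and Zeta only — synapomorphy for {Delta, Theta, Zeta}.
Char. 4: derived state 'yes' in Beta only — an autapomorphy, so it tells us nothing about relationships among taxa.
All ingroup taxa share the derived state 'yes' for Char. 5; it defines the ingroup but does not resolve relationships within it.
Most parsimonious ingroup topology: (((Delta,Theta),Zeta),Beta).
The clade {Delta, Theta, Zeta} is supported by Char. 3: its derived state 'yes' occurs in exactly those taxa and in no other taxon (including the outgroup).

Char. 3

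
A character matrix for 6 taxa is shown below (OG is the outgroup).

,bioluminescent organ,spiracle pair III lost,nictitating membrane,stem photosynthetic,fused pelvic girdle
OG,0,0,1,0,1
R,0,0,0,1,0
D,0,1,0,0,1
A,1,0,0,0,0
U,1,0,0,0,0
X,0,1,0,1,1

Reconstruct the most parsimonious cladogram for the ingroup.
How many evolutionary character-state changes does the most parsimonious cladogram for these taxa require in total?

6

Character polarity is set by the outgroup: the derived state is whichever differs from the outgroup's state, so for nictitating membrane, fused pelvic girdle the derived state is '0', and for the remaining characters it is '1'.
bioluminescent organ (derived state '1') is shared by A and U — a synapomorphy uniting that clade.
spiracle pair III lost: derived state '1' in D and X only — synapomorphy for {D, X}.
nictitating membrane (derived state '0') is shared by all ingroup taxa — unites the whole ingroup.
stem photosynthetic groups R and X, which is incompatible with the clades supported by the remaining characters; treating it as convergent (homoplasy) costs fewer steps than any alternative tree.
fused pelvic girdle: derived state '0' in A, R, and U only — synapomorphy for {A, R, U}.
Most parsimonious ingroup topology: ((R,(A,U)),(D,X)).
Changes per character on this tree: bioluminescent organ: 1; spiracle pair III lost: 1; nictitating membrane: 1; stem photosynthetic: 2; fused pelvic girdle: 1.
Total = 6.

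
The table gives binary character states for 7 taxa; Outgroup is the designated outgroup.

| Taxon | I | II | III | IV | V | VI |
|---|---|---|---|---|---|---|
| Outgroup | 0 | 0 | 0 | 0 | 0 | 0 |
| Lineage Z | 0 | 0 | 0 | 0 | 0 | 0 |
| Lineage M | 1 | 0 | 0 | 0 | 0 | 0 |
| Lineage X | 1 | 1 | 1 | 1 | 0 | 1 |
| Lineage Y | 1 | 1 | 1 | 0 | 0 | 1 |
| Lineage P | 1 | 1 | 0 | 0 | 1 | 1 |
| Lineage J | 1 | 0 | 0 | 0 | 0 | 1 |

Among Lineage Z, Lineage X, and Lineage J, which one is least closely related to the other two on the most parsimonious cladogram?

Lineage Z

The outgroup has state '0' for every character, so '1' is the derived state throughout.
I (derived state '1') is shared by Lineage J, Lineage M, Lineage P, Lineage X, and Lineage Y — a synapomorphy uniting that clade.
II (derived state '1') is shared by Lineage P, Lineage X, and Lineage Y — a synapomorphy uniting that clade.
III (derived state '1') is shared by Lineage X and Lineage Y — a synapomorphy uniting that clade.
IV: derived state '1' in Lineage X only — an autapomorphy, so it tells us nothing about relationships among taxa.
V (derived state '1') is unique to Lineage P (autapomorphy; uninformative for grouping).
Only Lineage J, Lineage P, Lineage X, and Lineage Y show the derived state '1' for VI, supporting them as a clade.
Most parsimonious ingroup topology: (Lineage Z,(Lineage M,(((Lineage X,Lineage Y),Lineage P),Lineage J))).
Lineage J and Lineage X share a more recent common ancestor with each other than either does with Lineage Z, so Lineage Z is the least closely related of the three.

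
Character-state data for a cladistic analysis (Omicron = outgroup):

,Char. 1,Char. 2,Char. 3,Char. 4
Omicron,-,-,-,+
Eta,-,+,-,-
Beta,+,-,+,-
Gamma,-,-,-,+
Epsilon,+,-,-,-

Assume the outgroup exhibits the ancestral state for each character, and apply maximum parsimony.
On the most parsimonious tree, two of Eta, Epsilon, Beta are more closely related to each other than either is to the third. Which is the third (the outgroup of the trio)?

Character polarity is set by the outgroup: the derived state is whichever differs from the outgroup's state, so for Char. 4 the derived state is '-', and for the remaining characters it is '+'.
Only Beta and Epsilon show the derived state '+' for Char. 1, supporting them as a clade.
Char. 2: derived state '+' in Eta only — an autapomorphy, so it tells us nothing about relationships among taxa.
Char. 3 (derived state '+') is unique to Beta (autapomorphy; uninformative for grouping).
Char. 4 (derived state '-') is shared by Beta, Epsilon, and Eta — a synapomorphy uniting that clade.
Most parsimonious ingroup topology: ((Eta,(Beta,Epsilon)),Gamma).
Epsilon and Beta share a more recent common ancestor with each other than either does with Eta, so Eta is the least closely related of the three.

Eta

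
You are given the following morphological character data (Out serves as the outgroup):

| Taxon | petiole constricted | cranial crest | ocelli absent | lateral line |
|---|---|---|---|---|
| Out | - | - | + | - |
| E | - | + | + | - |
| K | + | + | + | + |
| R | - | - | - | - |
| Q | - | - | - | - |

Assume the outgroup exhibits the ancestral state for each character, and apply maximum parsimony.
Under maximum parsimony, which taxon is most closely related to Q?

Character polarity is set by the outgroup: the derived state is whichever differs from the outgroup's state, so for ocelli absent the derived state is '-', and for the remaining characters it is '+'.
petiole constricted (derived state '+') is unique to K (autapomorphy; uninformative for grouping).
cranial crest (derived state '+') is shared by E and K — a synapomorphy uniting that clade.
Only Q and R show the derived state '-' for ocelli absent, supporting them as a clade.
lateral line (derived state '+') is unique to K (autapomorphy; uninformative for grouping).
Most parsimonious ingroup topology: ((E,K),(R,Q)).
Q and R form a cherry on this tree, so they are sister taxa.

R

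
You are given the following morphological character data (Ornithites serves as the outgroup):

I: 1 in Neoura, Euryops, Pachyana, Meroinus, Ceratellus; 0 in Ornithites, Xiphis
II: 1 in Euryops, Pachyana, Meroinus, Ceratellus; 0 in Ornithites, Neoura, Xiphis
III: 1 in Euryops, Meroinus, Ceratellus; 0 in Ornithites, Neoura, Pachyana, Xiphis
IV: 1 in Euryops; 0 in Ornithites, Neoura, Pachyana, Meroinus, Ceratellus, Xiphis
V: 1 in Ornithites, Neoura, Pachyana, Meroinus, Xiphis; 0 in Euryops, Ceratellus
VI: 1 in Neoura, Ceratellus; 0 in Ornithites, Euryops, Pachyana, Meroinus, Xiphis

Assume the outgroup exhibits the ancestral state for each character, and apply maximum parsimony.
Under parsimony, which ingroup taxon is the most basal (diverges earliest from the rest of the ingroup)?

Xiphis

Character polarity is set by the outgroup: the derived state is whichever differs from the outgroup's state, so for V the derived state is '0', and for the remaining characters it is '1'.
Only Ceratellus, Euryops, Meroinus, Neoura, and Pachyana show the derived state '1' for I, supporting them as a clade.
Only Ceratellus, Euryops, Meroinus, and Pachyana show the derived state '1' for II, supporting them as a clade.
Only Ceratellus, Euryops, and Meroinus show the derived state '1' for III, supporting them as a clade.
IV (derived state '1') is unique to Euryops (autapomorphy; uninformative for grouping).
V: derived state '0' in Ceratellus and Euryops only — synapomorphy for {Ceratellus, Euryops}.
VI groups Ceratellus and Neoura, which is incompatible with the clades supported by the remaining characters; treating it as convergent (homoplasy) costs fewer steps than any alternative tree.
Most parsimonious ingroup topology: ((Neoura,(((Euryops,Ceratellus),Meroinus),Pachyana)),Xiphis).
Xiphis is sister to the clade containing all other ingroup taxa, so it is the earliest-diverging (most basal) ingroup lineage.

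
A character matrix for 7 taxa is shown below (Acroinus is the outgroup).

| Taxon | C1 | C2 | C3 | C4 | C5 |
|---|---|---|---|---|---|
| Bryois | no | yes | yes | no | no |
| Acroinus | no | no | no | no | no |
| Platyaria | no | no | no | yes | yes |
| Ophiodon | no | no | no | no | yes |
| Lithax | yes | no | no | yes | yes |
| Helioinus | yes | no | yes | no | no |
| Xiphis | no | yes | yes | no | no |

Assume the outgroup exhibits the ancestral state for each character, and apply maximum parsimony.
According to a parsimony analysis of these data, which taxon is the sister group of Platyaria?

The outgroup has state 'no' for every character, so 'yes' is the derived state throughout.
C1 groups Helioinus and Lithax, which is incompatible with the clades supported by the remaining characters; treating it as convergent (homoplasy) costs fewer steps than any alternative tree.
Only Bryois and Xiphis show the derived state 'yes' for C2, supporting them as a clade.
C3 (derived state 'yes') is shared by Bryois, Helioinus, and Xiphis — a synapomorphy uniting that clade.
C4 (derived state 'yes') is shared by Lithax and Platyaria — a synapomorphy uniting that clade.
C5 (derived state 'yes') is shared by Lithax, Ophiodon, and Platyaria — a synapomorphy uniting that clade.
Most parsimonious ingroup topology: (((Bryois,Xiphis),Helioinus),(Ophiodon,(Lithax,Platyaria))).
Platyaria and Lithax form a cherry on this tree, so they are sister taxa.

Lithax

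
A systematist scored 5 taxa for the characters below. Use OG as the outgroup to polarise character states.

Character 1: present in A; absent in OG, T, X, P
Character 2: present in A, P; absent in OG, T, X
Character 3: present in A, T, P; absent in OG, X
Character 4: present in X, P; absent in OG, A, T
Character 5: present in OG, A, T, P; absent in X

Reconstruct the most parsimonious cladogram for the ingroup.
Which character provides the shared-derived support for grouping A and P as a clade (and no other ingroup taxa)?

Character polarity is set by the outgroup: the derived state is whichever differs from the outgroup's state, so for Character 5 the derived state is 'absent', and for the remaining characters it is 'present'.
Character 1 (derived state 'present') is unique to A (autapomorphy; uninformative for grouping).
Only A and P show the derived state 'present' for Character 2, supporting them as a clade.
Character 3: derived state 'present' in A, P, and T only — synapomorphy for {A, P, T}.
Character 4 (state 'present') occurs in P and X but conflicts with the nesting implied by the other characters — most parsimoniously interpreted as homoplasy.
Character 5: derived state 'absent' in X only — an autapomorphy, so it tells us nothing about relationships among taxa.
Most parsimonious ingroup topology: (((A,P),T),X).
The clade {A, P} is supported by Character 2: its derived state 'present' occurs in exactly those taxa and in no other taxon (including the outgroup).

Character 2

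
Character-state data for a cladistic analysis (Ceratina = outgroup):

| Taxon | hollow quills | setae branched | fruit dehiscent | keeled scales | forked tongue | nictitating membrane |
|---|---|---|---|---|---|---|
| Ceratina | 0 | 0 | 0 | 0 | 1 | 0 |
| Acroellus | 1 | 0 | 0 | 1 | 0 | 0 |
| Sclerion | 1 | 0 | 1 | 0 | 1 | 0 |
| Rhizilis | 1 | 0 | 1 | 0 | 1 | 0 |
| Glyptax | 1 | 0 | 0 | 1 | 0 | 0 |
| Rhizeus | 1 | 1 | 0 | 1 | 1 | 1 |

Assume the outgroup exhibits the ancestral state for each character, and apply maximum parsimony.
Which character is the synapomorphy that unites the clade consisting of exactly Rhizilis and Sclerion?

fruit dehiscent

Character polarity is set by the outgroup: the derived state is whichever differs from the outgroup's state, so for forked tongue the derived state is '0', and for the remaining characters it is '1'.
hollow quills (derived state '1') is shared by all ingroup taxa — unites the whole ingroup.
setae branched: derived state '1' in Rhizeus only — an autapomorphy, so it tells us nothing about relationships among taxa.
fruit dehiscent: derived state '1' in Rhizilis and Sclerion only — synapomorphy for {Rhizilis, Sclerion}.
keeled scales (derived state '1') is shared by Acroellus, Glyptax, and Rhizeus — a synapomorphy uniting that clade.
Only Acroellus and Glyptax show the derived state '0' for forked tongue, supporting them as a clade.
nictitating membrane (derived state '1') is unique to Rhizeus (autapomorphy; uninformative for grouping).
Most parsimonious ingroup topology: (((Acroellus,Glyptax),Rhizeus),(Sclerion,Rhizilis)).
The clade {Rhizilis, Sclerion} is supported by fruit dehiscent: its derived state '1' occurs in exactly those taxa and in no other taxon (including the outgroup).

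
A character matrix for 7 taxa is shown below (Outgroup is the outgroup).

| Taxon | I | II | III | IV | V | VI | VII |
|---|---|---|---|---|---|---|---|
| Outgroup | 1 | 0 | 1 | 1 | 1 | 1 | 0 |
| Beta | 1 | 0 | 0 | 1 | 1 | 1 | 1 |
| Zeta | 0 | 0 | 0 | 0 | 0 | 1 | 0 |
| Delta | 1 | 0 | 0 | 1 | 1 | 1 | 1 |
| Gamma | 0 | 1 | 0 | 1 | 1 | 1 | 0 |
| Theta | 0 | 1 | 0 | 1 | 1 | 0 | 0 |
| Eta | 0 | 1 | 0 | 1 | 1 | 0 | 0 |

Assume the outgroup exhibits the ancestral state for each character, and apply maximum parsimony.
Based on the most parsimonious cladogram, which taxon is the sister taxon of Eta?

Character polarity is set by the outgroup: the derived state is whichever differs from the outgroup's state, so for I, III, IV, V, VI the derived state is '0', and for the remaining characters it is '1'.
I: derived state '0' in Eta, Gamma, Theta, and Zeta only — synapomorphy for {Eta, Gamma, Theta, Zeta}.
II: derived state '1' in Eta, Gamma, and Theta only — synapomorphy for {Eta, Gamma, Theta}.
All ingroup taxa share the derived state '0' for III; it defines the ingroup but does not resolve relationships within it.
IV (derived state '0') is unique to Zeta (autapomorphy; uninformative for grouping).
V (derived state '0') is unique to Zeta (autapomorphy; uninformative for grouping).
VI (derived state '0') is shared by Eta and Theta — a synapomorphy uniting that clade.
VII: derived state '1' in Beta and Delta only — synapomorphy for {Beta, Delta}.
Most parsimonious ingroup topology: ((Beta,Delta),(Zeta,(Gamma,(Theta,Eta)))).
Eta and Theta form a cherry on this tree, so they are sister taxa.

Theta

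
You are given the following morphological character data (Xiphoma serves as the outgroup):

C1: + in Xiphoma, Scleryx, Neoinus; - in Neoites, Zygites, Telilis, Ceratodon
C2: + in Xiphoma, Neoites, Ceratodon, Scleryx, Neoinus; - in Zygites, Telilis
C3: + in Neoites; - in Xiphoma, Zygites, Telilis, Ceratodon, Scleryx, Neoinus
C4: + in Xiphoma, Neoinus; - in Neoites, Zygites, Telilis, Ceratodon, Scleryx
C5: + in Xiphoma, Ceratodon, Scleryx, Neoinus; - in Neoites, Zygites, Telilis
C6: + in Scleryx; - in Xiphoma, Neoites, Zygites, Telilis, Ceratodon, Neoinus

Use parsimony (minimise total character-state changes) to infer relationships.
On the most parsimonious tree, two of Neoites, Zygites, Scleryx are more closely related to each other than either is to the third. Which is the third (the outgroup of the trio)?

Scleryx

Character polarity is set by the outgroup: the derived state is whichever differs from the outgroup's state, so for C1, C2, C4, C5 the derived state is '-', and for the remaining characters it is '+'.
Only Ceratodon, Neoites, Telilis, and Zygites show the derived state '-' for C1, supporting them as a clade.
C2 (derived state '-') is shared by Telilis and Zygites — a synapomorphy uniting that clade.
C3 (derived state '+') is unique to Neoites (autapomorphy; uninformative for grouping).
C4: derived state '-' in Ceratodon, Neoites, Scleryx, Telilis, and Zygites only — synapomorphy for {Ceratodon, Neoites, Scleryx, Telilis, Zygites}.
C5: derived state '-' in Neoites, Telilis, and Zygites only — synapomorphy for {Neoites, Telilis, Zygites}.
C6 (derived state '+') is unique to Scleryx (autapomorphy; uninformative for grouping).
Most parsimonious ingroup topology: ((((Neoites,(Zygites,Telilis)),Ceratodon),Scleryx),Neoinus).
Neoites and Zygites share a more recent common ancestor with each other than either does with Scleryx, so Scleryx is the least closely related of the three.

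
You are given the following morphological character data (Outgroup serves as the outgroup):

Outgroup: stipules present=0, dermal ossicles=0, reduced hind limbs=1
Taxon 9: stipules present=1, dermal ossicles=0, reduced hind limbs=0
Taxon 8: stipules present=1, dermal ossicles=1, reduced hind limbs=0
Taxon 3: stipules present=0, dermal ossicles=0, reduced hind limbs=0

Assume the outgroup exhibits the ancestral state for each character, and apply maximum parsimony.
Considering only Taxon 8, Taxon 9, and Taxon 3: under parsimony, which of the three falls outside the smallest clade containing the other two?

Taxon 3

Character polarity is set by the outgroup: the derived state is whichever differs from the outgroup's state, so for reduced hind limbs the derived state is '0', and for the remaining characters it is '1'.
Only Taxon 8 and Taxon 9 show the derived state '1' for stipules present, supporting them as a clade.
dermal ossicles (derived state '1') is unique to Taxon 8 (autapomorphy; uninformative for grouping).
reduced hind limbs (derived state '0') is shared by all ingroup taxa — unites the whole ingroup.
Most parsimonious ingroup topology: ((Taxon 9,Taxon 8),Taxon 3).
Taxon 9 and Taxon 8 share a more recent common ancestor with each other than either does with Taxon 3, so Taxon 3 is the least closely related of the three.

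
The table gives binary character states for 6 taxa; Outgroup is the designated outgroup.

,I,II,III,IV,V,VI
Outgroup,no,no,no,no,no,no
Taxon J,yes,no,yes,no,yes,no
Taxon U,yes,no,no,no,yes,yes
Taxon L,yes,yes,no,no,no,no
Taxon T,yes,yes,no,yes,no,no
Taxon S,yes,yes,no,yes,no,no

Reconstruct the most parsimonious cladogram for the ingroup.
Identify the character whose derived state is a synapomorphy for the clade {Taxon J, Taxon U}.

V

The outgroup has state 'no' for every character, so 'yes' is the derived state throughout.
All ingroup taxa share the derived state 'yes' for I; it defines the ingroup but does not resolve relationships within it.
II: derived state 'yes' in Taxon L, Taxon S, and Taxon T only — synapomorphy for {Taxon L, Taxon S, Taxon T}.
III (derived state 'yes') is unique to Taxon J (autapomorphy; uninformative for grouping).
IV (derived state 'yes') is shared by Taxon S and Taxon T — a synapomorphy uniting that clade.
Only Taxon J and Taxon U show the derived state 'yes' for V, supporting them as a clade.
VI: derived state 'yes' in Taxon U only — an autapomorphy, so it tells us nothing about relationships among taxa.
Most parsimonious ingroup topology: ((Taxon J,Taxon U),(Taxon L,(Taxon T,Taxon S))).
The clade {Taxon J, Taxon U} is supported by V: its derived state 'yes' occurs in exactly those taxa and in no other taxon (including the outgroup).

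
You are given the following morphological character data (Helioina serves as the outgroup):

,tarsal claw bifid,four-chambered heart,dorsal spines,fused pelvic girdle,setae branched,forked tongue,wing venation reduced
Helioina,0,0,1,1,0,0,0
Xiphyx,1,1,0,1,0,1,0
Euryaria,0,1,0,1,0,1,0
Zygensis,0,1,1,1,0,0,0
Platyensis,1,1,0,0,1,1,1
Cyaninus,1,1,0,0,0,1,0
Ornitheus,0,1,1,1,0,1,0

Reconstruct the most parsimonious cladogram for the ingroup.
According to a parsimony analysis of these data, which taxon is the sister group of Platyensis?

Character polarity is set by the outgroup: the derived state is whichever differs from the outgroup's state, so for dorsal spines, fused pelvic girdle the derived state is '0', and for the remaining characters it is '1'.
tarsal claw bifid: derived state '1' in Cyaninus, Platyensis, and Xiphyx only — synapomorphy for {Cyaninus, Platyensis, Xiphyx}.
All ingroup taxa share the derived state '1' for four-chambered heart; it defines the ingroup but does not resolve relationships within it.
dorsal spines: derived state '0' in Cyaninus, Euryaria, Platyensis, and Xiphyx only — synapomorphy for {Cyaninus, Euryaria, Platyensis, Xiphyx}.
fused pelvic girdle: derived state '0' in Cyaninus and Platyensis only — synapomorphy for {Cyaninus, Platyensis}.
setae branched (derived state '1') is unique to Platyensis (autapomorphy; uninformative for grouping).
Only Cyaninus, Euryaria, Ornitheus, Platyensis, and Xiphyx show the derived state '1' for forked tongue, supporting them as a clade.
wing venation reduced: derived state '1' in Platyensis only — an autapomorphy, so it tells us nothing about relationships among taxa.
Most parsimonious ingroup topology: ((((Xiphyx,(Platyensis,Cyaninus)),Euryaria),Ornitheus),Zygensis).
Platyensis and Cyaninus form a cherry on this tree, so they are sister taxa.

Cyaninus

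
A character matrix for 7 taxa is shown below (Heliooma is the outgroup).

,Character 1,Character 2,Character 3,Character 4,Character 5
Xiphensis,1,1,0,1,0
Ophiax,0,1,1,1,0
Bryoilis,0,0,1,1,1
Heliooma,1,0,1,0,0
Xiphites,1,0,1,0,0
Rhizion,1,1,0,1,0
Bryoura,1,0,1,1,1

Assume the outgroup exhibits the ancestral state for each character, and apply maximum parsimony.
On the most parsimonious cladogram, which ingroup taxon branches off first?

Xiphites

Character polarity is set by the outgroup: the derived state is whichever differs from the outgroup's state, so for Character 1, Character 3 the derived state is '0', and for the remaining characters it is '1'.
Character 1 (state '0') occurs in Bryoilis and Ophiax but conflicts with the nesting implied by the other characters — most parsimoniously interpreted as homoplasy.
Character 2 (derived state '1') is shared by Ophiax, Rhizion, and Xiphensis — a synapomorphy uniting that clade.
Character 3 (derived state '0') is shared by Rhizion and Xiphensis — a synapomorphy uniting that clade.
Character 4 (derived state '1') is shared by Bryoilis, Bryoura, Ophiax, Rhizion, and Xiphensis — a synapomorphy uniting that clade.
Character 5 (derived state '1') is shared by Bryoilis and Bryoura — a synapomorphy uniting that clade.
Most parsimonious ingroup topology: ((((Rhizion,Xiphensis),Ophiax),(Bryoura,Bryoilis)),Xiphites).
Xiphites is sister to the clade containing all other ingroup taxa, so it is the earliest-diverging (most basal) ingroup lineage.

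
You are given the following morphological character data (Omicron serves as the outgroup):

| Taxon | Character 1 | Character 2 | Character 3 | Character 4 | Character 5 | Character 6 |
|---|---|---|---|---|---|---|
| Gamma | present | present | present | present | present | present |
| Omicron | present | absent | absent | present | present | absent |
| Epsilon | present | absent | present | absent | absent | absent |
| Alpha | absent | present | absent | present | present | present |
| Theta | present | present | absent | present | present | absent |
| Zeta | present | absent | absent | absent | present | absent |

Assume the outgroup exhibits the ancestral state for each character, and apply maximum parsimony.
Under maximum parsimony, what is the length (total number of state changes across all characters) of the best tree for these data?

Character polarity is set by the outgroup: the derived state is whichever differs from the outgroup's state, so for Character 1, Character 4, Character 5 the derived state is 'absent', and for the remaining characters it is 'present'.
Character 1 (derived state 'absent') is unique to Alpha (autapomorphy; uninformative for grouping).
Character 2 (derived state 'present') is shared by Alpha, Gamma, and Theta — a synapomorphy uniting that clade.
Character 3 groups Epsilon and Gamma, which is incompatible with the clades supported by the remaining characters; treating it as convergent (homoplasy) costs fewer steps than any alternative tree.
Character 4: derived state 'absent' in Epsilon and Zeta only — synapomorphy for {Epsilon, Zeta}.
Character 5: derived state 'absent' in Epsilon only — an autapomorphy, so it tells us nothing about relationships among taxa.
Character 6 (derived state 'present') is shared by Alpha and Gamma — a synapomorphy uniting that clade.
Most parsimonious ingroup topology: ((Epsilon,Zeta),(Theta,(Gamma,Alpha))).
Changes per character on this tree: Character 1: 1; Character 2: 1; Character 3: 2; Character 4: 1; Character 5: 1; Character 6: 1.
Total = 7.

7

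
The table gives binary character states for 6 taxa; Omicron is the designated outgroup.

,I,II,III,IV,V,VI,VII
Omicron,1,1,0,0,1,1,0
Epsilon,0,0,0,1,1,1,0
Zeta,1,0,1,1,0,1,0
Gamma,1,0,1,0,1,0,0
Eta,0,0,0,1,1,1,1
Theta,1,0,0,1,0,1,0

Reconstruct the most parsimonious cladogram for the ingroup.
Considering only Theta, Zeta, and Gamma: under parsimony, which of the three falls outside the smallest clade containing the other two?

Gamma

Character polarity is set by the outgroup: the derived state is whichever differs from the outgroup's state, so for I, II, V, VI the derived state is '0', and for the remaining characters it is '1'.
Only Epsilon and Eta show the derived state '0' for I, supporting them as a clade.
II (derived state '0') is shared by all ingroup taxa — unites the whole ingroup.
III (state '1') occurs in Gamma and Zeta but conflicts with the nesting implied by the other characters — most parsimoniously interpreted as homoplasy.
IV: derived state '1' in Epsilon, Eta, Theta, and Zeta only — synapomorphy for {Epsilon, Eta, Theta, Zeta}.
Only Theta and Zeta show the derived state '0' for V, supporting them as a clade.
VI: derived state '0' in Gamma only — an autapomorphy, so it tells us nothing about relationships among taxa.
VII (derived state '1') is unique to Eta (autapomorphy; uninformative for grouping).
Most parsimonious ingroup topology: (((Epsilon,Eta),(Zeta,Theta)),Gamma).
Zeta and Theta share a more recent common ancestor with each other than either does with Gamma, so Gamma is the least closely related of the three.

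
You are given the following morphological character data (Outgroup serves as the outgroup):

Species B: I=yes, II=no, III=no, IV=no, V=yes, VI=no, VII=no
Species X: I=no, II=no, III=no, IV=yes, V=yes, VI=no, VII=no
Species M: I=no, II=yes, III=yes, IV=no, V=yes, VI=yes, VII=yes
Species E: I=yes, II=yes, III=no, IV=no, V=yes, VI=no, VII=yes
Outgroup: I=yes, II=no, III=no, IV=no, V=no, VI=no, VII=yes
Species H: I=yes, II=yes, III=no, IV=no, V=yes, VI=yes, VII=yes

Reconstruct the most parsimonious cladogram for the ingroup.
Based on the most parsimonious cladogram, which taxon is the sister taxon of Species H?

Species M

Character polarity is set by the outgroup: the derived state is whichever differs from the outgroup's state, so for I, VII the derived state is 'no', and for the remaining characters it is 'yes'.
I (state 'no') occurs in Species M and Species X but conflicts with the nesting implied by the other characters — most parsimoniously interpreted as homoplasy.
Only Species E, Species H, and Species M show the derived state 'yes' for II, supporting them as a clade.
III (derived state 'yes') is unique to Species M (autapomorphy; uninformative for grouping).
IV (derived state 'yes') is unique to Species X (autapomorphy; uninformative for grouping).
V (derived state 'yes') is shared by all ingroup taxa — unites the whole ingroup.
VI: derived state 'yes' in Species H and Species M only — synapomorphy for {Species H, Species M}.
VII: derived state 'no' in Species B and Species X only — synapomorphy for {Species B, Species X}.
Most parsimonious ingroup topology: ((Species X,Species B),((Species M,Species H),Species E)).
Species H and Species M form a cherry on this tree, so they are sister taxa.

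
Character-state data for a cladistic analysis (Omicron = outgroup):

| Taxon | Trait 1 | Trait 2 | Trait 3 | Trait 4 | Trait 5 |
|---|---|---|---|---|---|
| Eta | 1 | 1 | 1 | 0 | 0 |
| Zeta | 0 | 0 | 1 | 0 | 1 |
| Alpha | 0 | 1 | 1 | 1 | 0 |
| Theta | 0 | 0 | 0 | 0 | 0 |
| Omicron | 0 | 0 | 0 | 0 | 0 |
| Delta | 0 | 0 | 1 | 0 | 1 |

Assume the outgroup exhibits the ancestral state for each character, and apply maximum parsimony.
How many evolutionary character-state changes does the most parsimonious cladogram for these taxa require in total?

5

The outgroup has state '0' for every character, so '1' is the derived state throughout.
Trait 1 (derived state '1') is unique to Eta (autapomorphy; uninformative for grouping).
Only Alpha and Eta show the derived state '1' for Trait 2, supporting them as a clade.
Only Alpha, Delta, Eta, and Zeta show the derived state '1' for Trait 3, supporting them as a clade.
Trait 4 (derived state '1') is unique to Alpha (autapomorphy; uninformative for grouping).
Trait 5 (derived state '1') is shared by Delta and Zeta — a synapomorphy uniting that clade.
Most parsimonious ingroup topology: (((Delta,Zeta),(Alpha,Eta)),Theta).
Changes per character on this tree: Trait 1: 1; Trait 2: 1; Trait 3: 1; Trait 4: 1; Trait 5: 1.
Total = 5.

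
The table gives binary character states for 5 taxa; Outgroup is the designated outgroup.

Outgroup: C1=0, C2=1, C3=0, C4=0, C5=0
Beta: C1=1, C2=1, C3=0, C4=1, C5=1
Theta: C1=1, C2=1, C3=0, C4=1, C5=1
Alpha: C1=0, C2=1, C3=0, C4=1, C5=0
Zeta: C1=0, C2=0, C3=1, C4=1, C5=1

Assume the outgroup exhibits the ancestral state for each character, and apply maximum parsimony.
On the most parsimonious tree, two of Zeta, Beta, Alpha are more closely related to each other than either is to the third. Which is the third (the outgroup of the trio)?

Alpha

Character polarity is set by the outgroup: the derived state is whichever differs from the outgroup's state, so for C2 the derived state is '0', and for the remaining characters it is '1'.
C1 (derived state '1') is shared by Beta and Theta — a synapomorphy uniting that clade.
C2 (derived state '0') is unique to Zeta (autapomorphy; uninformative for grouping).
C3 (derived state '1') is unique to Zeta (autapomorphy; uninformative for grouping).
All ingroup taxa share the derived state '1' for C4; it defines the ingroup but does not resolve relationships within it.
C5 (derived state '1') is shared by Beta, Theta, and Zeta — a synapomorphy uniting that clade.
Most parsimonious ingroup topology: (((Beta,Theta),Zeta),Alpha).
Zeta and Beta share a more recent common ancestor with each other than either does with Alpha, so Alpha is the least closely related of the three.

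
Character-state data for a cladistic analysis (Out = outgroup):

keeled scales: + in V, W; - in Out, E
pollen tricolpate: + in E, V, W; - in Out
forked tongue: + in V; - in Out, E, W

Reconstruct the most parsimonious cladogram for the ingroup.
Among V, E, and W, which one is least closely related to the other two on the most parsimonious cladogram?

E

The outgroup has state '-' for every character, so '+' is the derived state throughout.
keeled scales: derived state '+' in V and W only — synapomorphy for {V, W}.
All ingroup taxa share the derived state '+' for pollen tricolpate; it defines the ingroup but does not resolve relationships within it.
forked tongue: derived state '+' in V only — an autapomorphy, so it tells us nothing about relationships among taxa.
Most parsimonious ingroup topology: (E,(V,W)).
W and V share a more recent common ancestor with each other than either does with E, so E is the least closely related of the three.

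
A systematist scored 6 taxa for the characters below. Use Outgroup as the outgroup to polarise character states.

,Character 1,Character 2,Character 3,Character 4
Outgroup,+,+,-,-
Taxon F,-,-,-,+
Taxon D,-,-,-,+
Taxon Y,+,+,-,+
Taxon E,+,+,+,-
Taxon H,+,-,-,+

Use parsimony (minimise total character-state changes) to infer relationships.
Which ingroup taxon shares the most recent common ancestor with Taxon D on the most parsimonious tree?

Taxon F

Character polarity is set by the outgroup: the derived state is whichever differs from the outgroup's state, so for Character 1, Character 2 the derived state is '-', and for the remaining characters it is '+'.
Character 1 (derived state '-') is shared by Taxon D and Taxon F — a synapomorphy uniting that clade.
Character 2 (derived state '-') is shared by Taxon D, Taxon F, and Taxon H — a synapomorphy uniting that clade.
Character 3: derived state '+' in Taxon E only — an autapomorphy, so it tells us nothing about relationships among taxa.
Only Taxon D, Taxon F, Taxon H, and Taxon Y show the derived state '+' for Character 4, supporting them as a clade.
Most parsimonious ingroup topology: ((((Taxon F,Taxon D),Taxon H),Taxon Y),Taxon E).
Taxon D and Taxon F form a cherry on this tree, so they are sister taxa.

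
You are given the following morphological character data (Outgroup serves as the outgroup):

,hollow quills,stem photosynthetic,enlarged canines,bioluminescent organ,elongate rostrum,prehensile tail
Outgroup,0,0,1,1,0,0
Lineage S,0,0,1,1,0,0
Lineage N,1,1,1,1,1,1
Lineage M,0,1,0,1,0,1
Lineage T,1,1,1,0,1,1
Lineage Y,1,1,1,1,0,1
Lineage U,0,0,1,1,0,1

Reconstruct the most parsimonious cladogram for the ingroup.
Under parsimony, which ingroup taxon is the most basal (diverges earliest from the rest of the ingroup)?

Character polarity is set by the outgroup: the derived state is whichever differs from the outgroup's state, so for enlarged canines, bioluminescent organ the derived state is '0', and for the remaining characters it is '1'.
hollow quills: derived state '1' in Lineage N, Lineage T, and Lineage Y only — synapomorphy for {Lineage N, Lineage T, Lineage Y}.
stem photosynthetic: derived state '1' in Lineage M, Lineage N, Lineage T, and Lineage Y only — synapomorphy for {Lineage M, Lineage N, Lineage T, Lineage Y}.
enlarged canines (derived state '0') is unique to Lineage M (autapomorphy; uninformative for grouping).
bioluminescent organ (derived state '0') is unique to Lineage T (autapomorphy; uninformative for grouping).
elongate rostrum: derived state '1' in Lineage N and Lineage T only — synapomorphy for {Lineage N, Lineage T}.
prehensile tail: derived state '1' in Lineage M, Lineage N, Lineage T, Lineage U, and Lineage Y only — synapomorphy for {Lineage M, Lineage N, Lineage T, Lineage U, Lineage Y}.
Most parsimonious ingroup topology: (Lineage S,((((Lineage N,Lineage T),Lineage Y),Lineage M),Lineage U)).
Lineage S is sister to the clade containing all other ingroup taxa, so it is the earliest-diverging (most basal) ingroup lineage.

Lineage S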